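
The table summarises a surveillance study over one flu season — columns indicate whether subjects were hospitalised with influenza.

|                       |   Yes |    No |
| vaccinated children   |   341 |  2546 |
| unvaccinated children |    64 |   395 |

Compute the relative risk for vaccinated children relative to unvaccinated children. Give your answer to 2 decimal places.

risk, vaccinated children = 341/2887 = 0.1181
risk, unvaccinated children = 64/459 = 0.1394
RR = 0.1181 / 0.1394 = 0.85

0.85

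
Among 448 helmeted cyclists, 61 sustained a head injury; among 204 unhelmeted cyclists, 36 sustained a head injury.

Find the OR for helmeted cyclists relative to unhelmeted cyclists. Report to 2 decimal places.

OR = (61 × 168) / (387 × 36) = 10248/13932 ≈ 0.74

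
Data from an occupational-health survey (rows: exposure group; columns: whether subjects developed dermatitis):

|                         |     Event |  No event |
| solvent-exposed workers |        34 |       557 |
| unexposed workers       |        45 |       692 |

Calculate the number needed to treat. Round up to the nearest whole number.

284

risk, solvent-exposed workers = 34/591 = 0.057530
risk, unexposed workers = 45/737 = 0.061058
absolute risk difference = 0.003529
1 / 0.003529 = 283.366 → round up → 284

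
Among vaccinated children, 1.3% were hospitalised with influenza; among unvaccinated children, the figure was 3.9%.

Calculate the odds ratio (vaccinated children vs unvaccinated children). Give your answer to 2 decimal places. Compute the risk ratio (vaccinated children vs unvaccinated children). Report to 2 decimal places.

odds, vaccinated children = 0.01300/0.98700 = 0.01317
odds, unvaccinated children = 0.03900/0.96100 = 0.04058
OR = 0.01317 / 0.04058 = 0.32
RR = 0.01300 / 0.03900 = 0.33

OR = 0.32; RR = 0.33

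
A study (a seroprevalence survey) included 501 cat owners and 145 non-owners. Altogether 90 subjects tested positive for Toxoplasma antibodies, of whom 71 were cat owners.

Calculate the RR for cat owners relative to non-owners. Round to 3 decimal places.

cat owners without the outcome: 501 − 71 = 430
non-owners with the outcome: 90 − 71 = 19
non-owners without the outcome: 145 − 19 = 126
risk, cat owners = 71/501 = 0.1417
risk, non-owners = 19/145 = 0.1310
RR = 0.1417 / 0.1310 = 1.082

RR = 1.082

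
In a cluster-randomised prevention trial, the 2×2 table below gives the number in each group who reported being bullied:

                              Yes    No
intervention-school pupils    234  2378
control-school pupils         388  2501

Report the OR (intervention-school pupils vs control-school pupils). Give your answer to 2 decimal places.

OR = (234 × 2501) / (2378 × 388) = 585234/922664 ≈ 0.63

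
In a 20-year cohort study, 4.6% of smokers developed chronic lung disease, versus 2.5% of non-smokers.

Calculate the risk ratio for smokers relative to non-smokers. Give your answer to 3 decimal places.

RR = 0.04600 / 0.02500 = 1.840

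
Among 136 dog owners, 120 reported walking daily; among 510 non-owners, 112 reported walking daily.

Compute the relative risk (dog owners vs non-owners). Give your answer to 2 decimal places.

risk, dog owners = 120/136 = 0.8824
risk, non-owners = 112/510 = 0.2196
RR = 0.8824 / 0.2196 = 4.02

RR: 4.02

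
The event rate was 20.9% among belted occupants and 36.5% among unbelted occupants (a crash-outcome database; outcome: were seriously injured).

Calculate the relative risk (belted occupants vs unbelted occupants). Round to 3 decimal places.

RR = 0.2090 / 0.3650 = 0.573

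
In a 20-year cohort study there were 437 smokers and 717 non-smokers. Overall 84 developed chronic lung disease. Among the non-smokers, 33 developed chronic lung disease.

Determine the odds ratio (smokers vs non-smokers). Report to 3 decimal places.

smokers with the outcome: 84 − 33 = 51
smokers without the outcome: 437 − 51 = 386
non-smokers without the outcome: 717 − 33 = 684
OR = (51 × 684) / (386 × 33) = 34884/12738 ≈ 2.739

OR = 2.739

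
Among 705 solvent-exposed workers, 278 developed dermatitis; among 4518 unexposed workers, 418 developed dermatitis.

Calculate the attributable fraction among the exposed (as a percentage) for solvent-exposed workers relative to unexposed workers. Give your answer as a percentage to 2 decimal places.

risk, solvent-exposed workers = 278/705 = 0.3943
risk, unexposed workers = 418/4518 = 0.0925
AR% = (0.3943 − 0.0925) / 0.3943 = 0.7654 → 76.54%

76.54%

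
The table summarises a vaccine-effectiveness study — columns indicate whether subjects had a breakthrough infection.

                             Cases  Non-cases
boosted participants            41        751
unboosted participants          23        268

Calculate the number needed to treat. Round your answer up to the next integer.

37

risk, boosted participants = 41/792 = 0.051768
risk, unboosted participants = 23/291 = 0.079038
absolute risk difference = 0.027270
1 / 0.027270 = 36.670 → round up → 37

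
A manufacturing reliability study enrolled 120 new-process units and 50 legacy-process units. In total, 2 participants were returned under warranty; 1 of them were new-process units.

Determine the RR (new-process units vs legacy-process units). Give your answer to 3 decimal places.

new-process units without the outcome: 120 − 1 = 119
legacy-process units with the outcome: 2 − 1 = 1
legacy-process units without the outcome: 50 − 1 = 49
risk, new-process units = 1/120 = 0.00833
risk, legacy-process units = 1/50 = 0.02000
RR = 0.00833 / 0.02000 = 0.417

RR ≈ 0.417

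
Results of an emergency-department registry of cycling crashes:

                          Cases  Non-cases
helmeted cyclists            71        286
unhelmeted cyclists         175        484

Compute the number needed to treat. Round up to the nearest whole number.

risk, helmeted cyclists = 71/357 = 0.198880
risk, unhelmeted cyclists = 175/659 = 0.265554
absolute risk difference = 0.066674
1 / 0.066674 = 14.998 → round up → 15

NNT: 15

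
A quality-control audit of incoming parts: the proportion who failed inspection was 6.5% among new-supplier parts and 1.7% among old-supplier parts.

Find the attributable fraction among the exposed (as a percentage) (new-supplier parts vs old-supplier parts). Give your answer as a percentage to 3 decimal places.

AR% = (0.06500 − 0.01700) / 0.06500 = 0.7385 → 73.846%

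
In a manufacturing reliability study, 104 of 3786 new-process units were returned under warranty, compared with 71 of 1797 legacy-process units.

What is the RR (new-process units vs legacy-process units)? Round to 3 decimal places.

risk, new-process units = 104/3786 = 0.02747
risk, legacy-process units = 71/1797 = 0.03951
RR = 0.02747 / 0.03951 = 0.695

0.695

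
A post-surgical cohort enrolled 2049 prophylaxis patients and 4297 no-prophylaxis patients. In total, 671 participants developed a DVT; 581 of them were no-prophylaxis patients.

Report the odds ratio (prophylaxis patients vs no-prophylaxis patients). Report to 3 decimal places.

0.294

prophylaxis patients with the outcome: 671 − 581 = 90
prophylaxis patients without the outcome: 2049 − 90 = 1959
no-prophylaxis patients without the outcome: 4297 − 581 = 3716
OR = (90 × 3716) / (1959 × 581) = 334440/1138179 ≈ 0.294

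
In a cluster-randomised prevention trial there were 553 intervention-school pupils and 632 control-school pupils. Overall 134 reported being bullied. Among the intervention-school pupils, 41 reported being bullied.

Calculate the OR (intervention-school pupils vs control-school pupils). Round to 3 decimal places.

intervention-school pupils without the outcome: 553 − 41 = 512
control-school pupils with the outcome: 134 − 41 = 93
control-school pupils without the outcome: 632 − 93 = 539
odds, intervention-school pupils = 41/512 = 0.0801
odds, control-school pupils = 93/539 = 0.1725
OR = 0.0801 / 0.1725 = 0.464

OR ≈ 0.464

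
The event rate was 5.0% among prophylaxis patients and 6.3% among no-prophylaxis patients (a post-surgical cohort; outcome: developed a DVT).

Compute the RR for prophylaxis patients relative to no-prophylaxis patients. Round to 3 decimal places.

RR = 0.0500 / 0.0630 = 0.794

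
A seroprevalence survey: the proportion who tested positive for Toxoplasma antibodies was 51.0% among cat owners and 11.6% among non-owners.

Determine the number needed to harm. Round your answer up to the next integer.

absolute risk difference = 0.394000
1 / 0.394000 = 2.538 → round up → 3

3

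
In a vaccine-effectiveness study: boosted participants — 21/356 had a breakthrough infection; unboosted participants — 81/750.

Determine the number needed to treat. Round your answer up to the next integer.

risk, boosted participants = 21/356 = 0.058989
risk, unboosted participants = 81/750 = 0.108000
absolute risk difference = 0.049011
1 / 0.049011 = 20.404 → round up → 21

21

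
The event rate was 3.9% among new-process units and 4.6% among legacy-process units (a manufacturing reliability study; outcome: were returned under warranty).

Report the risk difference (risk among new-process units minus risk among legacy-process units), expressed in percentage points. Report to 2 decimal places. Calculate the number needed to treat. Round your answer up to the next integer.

RD = -0.70; NNT = 143

risk difference = 0.03900 − 0.04600 = -0.00700 → -0.70 percentage points
absolute risk difference = 0.007000
1 / 0.007000 = 142.857 → round up → 143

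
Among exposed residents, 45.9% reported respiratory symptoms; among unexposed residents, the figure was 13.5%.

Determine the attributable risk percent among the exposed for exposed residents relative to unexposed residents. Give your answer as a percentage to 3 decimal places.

AR% = (0.4590 − 0.1350) / 0.4590 = 0.7059 → 70.588%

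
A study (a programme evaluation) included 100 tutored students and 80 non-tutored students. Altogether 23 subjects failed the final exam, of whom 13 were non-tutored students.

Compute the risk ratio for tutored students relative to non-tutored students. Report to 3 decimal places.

tutored students with the outcome: 23 − 13 = 10
tutored students without the outcome: 100 − 10 = 90
non-tutored students without the outcome: 80 − 13 = 67
risk, tutored students = 10/100 = 0.1000
risk, non-tutored students = 13/80 = 0.1625
RR = 0.1000 / 0.1625 = 0.615

RR: 0.615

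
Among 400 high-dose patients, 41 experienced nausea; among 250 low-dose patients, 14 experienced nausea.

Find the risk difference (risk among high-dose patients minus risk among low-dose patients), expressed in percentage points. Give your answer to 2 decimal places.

risk, high-dose patients = 41/400 = 0.1025
risk, low-dose patients = 14/250 = 0.0560
risk difference = 0.1025 − 0.0560 = 0.0465 → 4.65 percentage points

4.65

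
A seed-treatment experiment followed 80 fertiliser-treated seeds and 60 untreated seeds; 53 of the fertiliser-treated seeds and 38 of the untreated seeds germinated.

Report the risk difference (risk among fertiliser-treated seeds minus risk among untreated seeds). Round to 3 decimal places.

risk, fertiliser-treated seeds = 53/80 = 0.6625
risk, untreated seeds = 38/60 = 0.6333
risk difference = 0.6625 − 0.6333 = 0.029

0.029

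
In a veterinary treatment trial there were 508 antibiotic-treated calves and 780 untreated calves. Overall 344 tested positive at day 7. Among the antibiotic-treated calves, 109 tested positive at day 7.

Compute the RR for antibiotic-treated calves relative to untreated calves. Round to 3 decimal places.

antibiotic-treated calves without the outcome: 508 − 109 = 399
untreated calves with the outcome: 344 − 109 = 235
untreated calves without the outcome: 780 − 235 = 545
risk, antibiotic-treated calves = 109/508 = 0.2146
risk, untreated calves = 235/780 = 0.3013
RR = 0.2146 / 0.3013 = 0.712

RR ≈ 0.712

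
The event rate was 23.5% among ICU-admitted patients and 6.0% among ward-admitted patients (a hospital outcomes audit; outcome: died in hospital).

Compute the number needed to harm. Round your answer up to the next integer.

6

absolute risk difference = 0.175000
1 / 0.175000 = 5.714 → round up → 6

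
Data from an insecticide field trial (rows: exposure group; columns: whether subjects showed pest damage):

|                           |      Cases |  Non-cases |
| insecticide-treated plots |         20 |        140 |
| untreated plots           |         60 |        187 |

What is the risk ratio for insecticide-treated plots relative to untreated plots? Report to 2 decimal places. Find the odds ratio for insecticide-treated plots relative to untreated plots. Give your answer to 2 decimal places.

risk, insecticide-treated plots = 20/160 = 0.1250
risk, untreated plots = 60/247 = 0.2429
RR = 0.1250 / 0.2429 = 0.51
OR = (20 × 187) / (140 × 60) = 3740/8400 ≈ 0.45

RR = 0.51; OR = 0.45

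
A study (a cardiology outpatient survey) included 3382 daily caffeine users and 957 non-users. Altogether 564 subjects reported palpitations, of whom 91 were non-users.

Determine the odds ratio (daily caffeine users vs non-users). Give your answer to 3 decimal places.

daily caffeine users with the outcome: 564 − 91 = 473
daily caffeine users without the outcome: 3382 − 473 = 2909
non-users without the outcome: 957 − 91 = 866
OR = (473 × 866) / (2909 × 91) = 409618/264719 ≈ 1.547

1.547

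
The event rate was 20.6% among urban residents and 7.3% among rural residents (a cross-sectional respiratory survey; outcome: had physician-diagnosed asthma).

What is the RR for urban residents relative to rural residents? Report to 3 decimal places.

RR = 0.2060 / 0.0730 = 2.822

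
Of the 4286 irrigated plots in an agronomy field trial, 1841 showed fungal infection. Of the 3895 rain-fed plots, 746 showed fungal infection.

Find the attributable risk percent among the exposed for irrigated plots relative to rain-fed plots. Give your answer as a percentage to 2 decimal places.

AR% ≈ 55.41%

risk, irrigated plots = 1841/4286 = 0.4295
risk, rain-fed plots = 746/3895 = 0.1915
AR% = (0.4295 − 0.1915) / 0.4295 = 0.5541 → 55.41%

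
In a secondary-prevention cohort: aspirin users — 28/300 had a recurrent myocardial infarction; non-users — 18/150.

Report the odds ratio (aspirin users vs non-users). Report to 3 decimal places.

OR = (28 × 132) / (272 × 18) = 3696/4896 ≈ 0.755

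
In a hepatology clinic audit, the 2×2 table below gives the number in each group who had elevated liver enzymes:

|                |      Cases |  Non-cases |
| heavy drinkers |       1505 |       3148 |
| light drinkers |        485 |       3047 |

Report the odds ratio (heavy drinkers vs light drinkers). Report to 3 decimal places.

OR = (1505 × 3047) / (3148 × 485) = 4585735/1526780 ≈ 3.004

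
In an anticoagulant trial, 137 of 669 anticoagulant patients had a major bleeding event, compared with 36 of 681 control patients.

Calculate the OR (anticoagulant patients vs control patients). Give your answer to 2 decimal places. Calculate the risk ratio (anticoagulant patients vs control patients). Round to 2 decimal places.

odds, anticoagulant patients = 137/532 = 0.2575
odds, control patients = 36/645 = 0.0558
OR = 0.2575 / 0.0558 = 4.61
risk, anticoagulant patients = 137/669 = 0.2048
risk, control patients = 36/681 = 0.0529
RR = 0.2048 / 0.0529 = 3.87

OR = 4.61; RR = 3.87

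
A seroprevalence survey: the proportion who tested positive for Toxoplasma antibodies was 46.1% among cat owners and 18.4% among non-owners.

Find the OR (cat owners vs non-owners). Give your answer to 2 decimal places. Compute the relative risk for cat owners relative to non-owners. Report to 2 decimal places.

odds, cat owners = 0.4610/0.5390 = 0.8553
odds, non-owners = 0.1840/0.8160 = 0.2255
OR = 0.8553 / 0.2255 = 3.79
RR = 0.4610 / 0.1840 = 2.51

OR = 3.79; RR = 2.51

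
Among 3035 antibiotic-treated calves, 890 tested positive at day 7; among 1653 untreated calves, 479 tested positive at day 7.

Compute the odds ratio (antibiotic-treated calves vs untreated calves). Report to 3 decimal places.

OR ≈ 1.017

odds, antibiotic-treated calves = 890/2145 = 0.4149
odds, untreated calves = 479/1174 = 0.4080
OR = 0.4149 / 0.4080 = 1.017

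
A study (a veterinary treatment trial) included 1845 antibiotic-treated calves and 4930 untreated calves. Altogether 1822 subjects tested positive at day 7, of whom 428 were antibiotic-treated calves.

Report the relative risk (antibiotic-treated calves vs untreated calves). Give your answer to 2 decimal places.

antibiotic-treated calves without the outcome: 1845 − 428 = 1417
untreated calves with the outcome: 1822 − 428 = 1394
untreated calves without the outcome: 4930 − 1394 = 3536
risk, antibiotic-treated calves = 428/1845 = 0.2320
risk, untreated calves = 1394/4930 = 0.2828
RR = 0.2320 / 0.2828 = 0.82

RR: 0.82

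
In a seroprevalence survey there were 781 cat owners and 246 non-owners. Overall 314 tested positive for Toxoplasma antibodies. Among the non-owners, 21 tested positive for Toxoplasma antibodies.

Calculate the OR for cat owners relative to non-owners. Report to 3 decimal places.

6.433

cat owners with the outcome: 314 − 21 = 293
cat owners without the outcome: 781 − 293 = 488
non-owners without the outcome: 246 − 21 = 225
OR = (293 × 225) / (488 × 21) = 65925/10248 ≈ 6.433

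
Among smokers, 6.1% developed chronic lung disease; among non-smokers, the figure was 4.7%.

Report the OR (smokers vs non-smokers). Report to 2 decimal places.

odds, smokers = 0.06100/0.93900 = 0.06496
odds, non-smokers = 0.04700/0.95300 = 0.04932
OR = 0.06496 / 0.04932 = 1.32

OR: 1.32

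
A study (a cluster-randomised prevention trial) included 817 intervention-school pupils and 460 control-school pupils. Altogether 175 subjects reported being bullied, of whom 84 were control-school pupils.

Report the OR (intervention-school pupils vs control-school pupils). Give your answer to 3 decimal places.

0.561

intervention-school pupils with the outcome: 175 − 84 = 91
intervention-school pupils without the outcome: 817 − 91 = 726
control-school pupils without the outcome: 460 − 84 = 376
OR = (91 × 376) / (726 × 84) = 34216/60984 ≈ 0.561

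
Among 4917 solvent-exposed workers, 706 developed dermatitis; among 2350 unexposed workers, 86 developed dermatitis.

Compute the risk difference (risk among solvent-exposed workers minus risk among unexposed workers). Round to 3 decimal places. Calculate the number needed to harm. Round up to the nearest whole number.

risk, solvent-exposed workers = 706/4917 = 0.14358
risk, unexposed workers = 86/2350 = 0.03660
risk difference = 0.14358 − 0.03660 = 0.107
absolute risk difference = 0.106988
1 / 0.106988 = 9.347 → round up → 10

RD = 0.107; NNH = 10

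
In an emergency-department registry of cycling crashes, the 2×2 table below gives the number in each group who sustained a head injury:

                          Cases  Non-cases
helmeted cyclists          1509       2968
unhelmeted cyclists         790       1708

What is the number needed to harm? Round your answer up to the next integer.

NNH = 49

risk, helmeted cyclists = 1509/4477 = 0.337056
risk, unhelmeted cyclists = 790/2498 = 0.316253
absolute risk difference = 0.020803
1 / 0.020803 = 48.070 → round up → 49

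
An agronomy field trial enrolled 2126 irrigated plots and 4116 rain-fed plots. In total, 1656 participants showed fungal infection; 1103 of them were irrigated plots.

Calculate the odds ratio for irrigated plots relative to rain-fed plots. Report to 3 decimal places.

irrigated plots without the outcome: 2126 − 1103 = 1023
rain-fed plots with the outcome: 1656 − 1103 = 553
rain-fed plots without the outcome: 4116 − 553 = 3563
odds, irrigated plots = 1103/1023 = 1.0782
odds, rain-fed plots = 553/3563 = 0.1552
OR = 1.0782 / 0.1552 = 6.947

6.947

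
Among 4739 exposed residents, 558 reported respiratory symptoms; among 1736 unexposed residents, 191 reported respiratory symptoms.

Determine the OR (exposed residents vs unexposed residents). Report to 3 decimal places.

odds, exposed residents = 558/4181 = 0.1335
odds, unexposed residents = 191/1545 = 0.1236
OR = 0.1335 / 0.1236 = 1.080

OR: 1.080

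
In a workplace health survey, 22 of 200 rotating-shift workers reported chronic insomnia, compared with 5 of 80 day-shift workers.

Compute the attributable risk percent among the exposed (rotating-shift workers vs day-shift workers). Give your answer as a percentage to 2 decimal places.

risk, rotating-shift workers = 22/200 = 0.1100
risk, day-shift workers = 5/80 = 0.0625
AR% = (0.1100 − 0.0625) / 0.1100 = 0.4318 → 43.18%

AR% ≈ 43.18%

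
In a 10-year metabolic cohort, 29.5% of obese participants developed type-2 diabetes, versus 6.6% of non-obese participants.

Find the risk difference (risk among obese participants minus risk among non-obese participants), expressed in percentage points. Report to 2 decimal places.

risk difference = 0.2950 − 0.0660 = 0.2290 → 22.90 percentage points

RD ≈ 22.90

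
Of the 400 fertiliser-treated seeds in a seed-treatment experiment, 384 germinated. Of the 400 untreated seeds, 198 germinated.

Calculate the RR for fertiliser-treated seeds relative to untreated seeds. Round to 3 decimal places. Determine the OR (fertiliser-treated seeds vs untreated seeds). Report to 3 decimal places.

risk, fertiliser-treated seeds = 384/400 = 0.9600
risk, untreated seeds = 198/400 = 0.4950
RR = 0.9600 / 0.4950 = 1.939
odds, fertiliser-treated seeds = 384/16 = 24.0000
odds, untreated seeds = 198/202 = 0.9802
OR = 24.0000 / 0.9802 = 24.485

RR = 1.939; OR = 24.485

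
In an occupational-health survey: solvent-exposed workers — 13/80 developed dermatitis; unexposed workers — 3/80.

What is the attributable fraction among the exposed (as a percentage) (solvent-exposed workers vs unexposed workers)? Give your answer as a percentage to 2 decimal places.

risk, solvent-exposed workers = 13/80 = 0.16250
risk, unexposed workers = 3/80 = 0.03750
AR% = (0.16250 − 0.03750) / 0.16250 = 0.7692 → 76.92%

AR%: 76.92%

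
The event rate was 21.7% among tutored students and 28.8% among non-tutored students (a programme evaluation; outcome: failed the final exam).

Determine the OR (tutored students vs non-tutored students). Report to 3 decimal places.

OR = 0.685

odds, tutored students = 0.2170/0.7830 = 0.2771
odds, non-tutored students = 0.2880/0.7120 = 0.4045
OR = 0.2771 / 0.4045 = 0.685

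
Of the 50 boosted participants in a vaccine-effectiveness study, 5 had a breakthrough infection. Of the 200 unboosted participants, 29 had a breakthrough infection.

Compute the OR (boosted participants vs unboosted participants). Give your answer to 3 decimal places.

OR = (5 × 171) / (45 × 29) = 855/1305 ≈ 0.655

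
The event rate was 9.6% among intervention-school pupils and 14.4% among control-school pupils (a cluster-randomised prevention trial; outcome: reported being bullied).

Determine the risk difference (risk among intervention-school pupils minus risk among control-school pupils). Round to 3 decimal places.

risk difference = 0.0960 − 0.1440 = -0.048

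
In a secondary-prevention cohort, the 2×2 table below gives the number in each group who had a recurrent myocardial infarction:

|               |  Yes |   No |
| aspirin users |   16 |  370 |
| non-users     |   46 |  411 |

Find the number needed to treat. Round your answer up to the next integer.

17

risk, aspirin users = 16/386 = 0.041451
risk, non-users = 46/457 = 0.100656
absolute risk difference = 0.059206
1 / 0.059206 = 16.890 → round up → 17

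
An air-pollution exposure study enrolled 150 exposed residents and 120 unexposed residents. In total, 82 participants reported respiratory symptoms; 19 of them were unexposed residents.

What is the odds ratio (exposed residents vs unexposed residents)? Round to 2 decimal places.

exposed residents with the outcome: 82 − 19 = 63
exposed residents without the outcome: 150 − 63 = 87
unexposed residents without the outcome: 120 − 19 = 101
odds, exposed residents = 63/87 = 0.7241
odds, unexposed residents = 19/101 = 0.1881
OR = 0.7241 / 0.1881 = 3.85

3.85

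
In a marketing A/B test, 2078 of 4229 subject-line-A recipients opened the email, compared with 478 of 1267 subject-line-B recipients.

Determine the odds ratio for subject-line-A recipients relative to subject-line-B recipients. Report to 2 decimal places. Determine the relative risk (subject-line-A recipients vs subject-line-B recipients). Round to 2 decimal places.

OR = (2078 × 789) / (2151 × 478) = 1639542/1028178 ≈ 1.59
risk, subject-line-A recipients = 2078/4229 = 0.4914
risk, subject-line-B recipients = 478/1267 = 0.3773
RR = 0.4914 / 0.3773 = 1.30

OR = 1.59; RR = 1.30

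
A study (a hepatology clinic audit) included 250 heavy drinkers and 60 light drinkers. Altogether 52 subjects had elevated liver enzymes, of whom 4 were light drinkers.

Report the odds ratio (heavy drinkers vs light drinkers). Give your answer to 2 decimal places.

heavy drinkers with the outcome: 52 − 4 = 48
heavy drinkers without the outcome: 250 − 48 = 202
light drinkers without the outcome: 60 − 4 = 56
OR = (48 × 56) / (202 × 4) = 2688/808 ≈ 3.33

3.33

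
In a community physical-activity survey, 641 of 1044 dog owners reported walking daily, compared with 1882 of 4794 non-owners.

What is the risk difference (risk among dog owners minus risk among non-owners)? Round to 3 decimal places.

RD ≈ 0.221

risk, dog owners = 641/1044 = 0.6140
risk, non-owners = 1882/4794 = 0.3926
risk difference = 0.6140 − 0.3926 = 0.221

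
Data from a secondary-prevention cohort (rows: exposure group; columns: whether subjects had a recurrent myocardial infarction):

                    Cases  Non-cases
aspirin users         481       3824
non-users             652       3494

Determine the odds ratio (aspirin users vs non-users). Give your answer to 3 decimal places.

OR = (481 × 3494) / (3824 × 652) = 1680614/2493248 ≈ 0.674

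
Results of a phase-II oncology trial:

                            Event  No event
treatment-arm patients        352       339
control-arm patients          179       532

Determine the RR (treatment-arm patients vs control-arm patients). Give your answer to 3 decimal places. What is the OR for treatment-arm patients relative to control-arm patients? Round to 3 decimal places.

risk, treatment-arm patients = 352/691 = 0.5094
risk, control-arm patients = 179/711 = 0.2518
RR = 0.5094 / 0.2518 = 2.023
OR = (352 × 532) / (339 × 179) = 187264/60681 ≈ 3.086

RR = 2.023; OR = 3.086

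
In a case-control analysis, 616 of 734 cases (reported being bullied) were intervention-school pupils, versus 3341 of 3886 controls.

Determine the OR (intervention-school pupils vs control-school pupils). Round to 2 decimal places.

OR = (616 × 545) / (3341 × 118) = 335720/394238 ≈ 0.85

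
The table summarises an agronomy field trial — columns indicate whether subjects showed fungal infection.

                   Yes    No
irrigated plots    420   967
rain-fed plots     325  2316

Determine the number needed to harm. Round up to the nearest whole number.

risk, irrigated plots = 420/1387 = 0.302812
risk, rain-fed plots = 325/2641 = 0.123059
absolute risk difference = 0.179752
1 / 0.179752 = 5.563 → round up → 6

6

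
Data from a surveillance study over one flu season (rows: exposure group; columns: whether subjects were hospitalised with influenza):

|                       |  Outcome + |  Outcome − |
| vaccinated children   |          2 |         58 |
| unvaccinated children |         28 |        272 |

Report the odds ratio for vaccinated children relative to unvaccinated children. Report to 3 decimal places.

OR = (2 × 272) / (58 × 28) = 544/1624 ≈ 0.335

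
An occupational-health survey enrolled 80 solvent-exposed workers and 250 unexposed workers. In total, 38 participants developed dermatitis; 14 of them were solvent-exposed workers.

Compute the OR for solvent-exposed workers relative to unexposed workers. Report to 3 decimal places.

1.997

solvent-exposed workers without the outcome: 80 − 14 = 66
unexposed workers with the outcome: 38 − 14 = 24
unexposed workers without the outcome: 250 − 24 = 226
OR = (14 × 226) / (66 × 24) = 3164/1584 ≈ 1.997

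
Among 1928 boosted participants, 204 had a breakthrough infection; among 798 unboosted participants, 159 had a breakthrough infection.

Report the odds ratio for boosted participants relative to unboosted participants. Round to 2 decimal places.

odds, boosted participants = 204/1724 = 0.1183
odds, unboosted participants = 159/639 = 0.2488
OR = 0.1183 / 0.2488 = 0.48

0.48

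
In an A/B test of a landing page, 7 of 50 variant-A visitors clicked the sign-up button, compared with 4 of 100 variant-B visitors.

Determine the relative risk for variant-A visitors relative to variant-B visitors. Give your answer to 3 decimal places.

risk, variant-A visitors = 7/50 = 0.14000
risk, variant-B visitors = 4/100 = 0.04000
RR = 0.14000 / 0.04000 = 3.500

RR = 3.500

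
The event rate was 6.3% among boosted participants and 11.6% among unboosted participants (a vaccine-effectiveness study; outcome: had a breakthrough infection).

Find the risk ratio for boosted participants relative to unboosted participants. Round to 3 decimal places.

RR = 0.0630 / 0.1160 = 0.543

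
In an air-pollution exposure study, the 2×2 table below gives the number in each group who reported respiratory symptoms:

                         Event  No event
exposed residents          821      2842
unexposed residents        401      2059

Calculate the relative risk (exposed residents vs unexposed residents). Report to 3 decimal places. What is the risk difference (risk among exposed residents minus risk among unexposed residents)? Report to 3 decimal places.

RR = 1.375; RD = 0.061

risk, exposed residents = 821/3663 = 0.2241
risk, unexposed residents = 401/2460 = 0.1630
RR = 0.2241 / 0.1630 = 1.375
risk difference = 0.2241 − 0.1630 = 0.061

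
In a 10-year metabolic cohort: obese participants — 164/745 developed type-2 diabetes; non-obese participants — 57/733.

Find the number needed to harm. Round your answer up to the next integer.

risk, obese participants = 164/745 = 0.220134
risk, non-obese participants = 57/733 = 0.077763
absolute risk difference = 0.142372
1 / 0.142372 = 7.024 → round up → 8

8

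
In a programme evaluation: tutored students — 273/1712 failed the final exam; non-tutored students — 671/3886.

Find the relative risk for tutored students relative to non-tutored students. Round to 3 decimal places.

RR = 0.924

risk, tutored students = 273/1712 = 0.1595
risk, non-tutored students = 671/3886 = 0.1727
RR = 0.1595 / 0.1727 = 0.924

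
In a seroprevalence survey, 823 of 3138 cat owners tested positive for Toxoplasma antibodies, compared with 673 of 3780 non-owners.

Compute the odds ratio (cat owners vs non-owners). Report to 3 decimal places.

odds, cat owners = 823/2315 = 0.3555
odds, non-owners = 673/3107 = 0.2166
OR = 0.3555 / 0.2166 = 1.641

OR: 1.641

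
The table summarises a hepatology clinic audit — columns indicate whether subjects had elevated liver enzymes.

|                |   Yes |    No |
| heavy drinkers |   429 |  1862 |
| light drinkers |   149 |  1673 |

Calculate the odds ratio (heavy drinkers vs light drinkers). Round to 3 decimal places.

OR = (429 × 1673) / (1862 × 149) = 717717/277438 ≈ 2.587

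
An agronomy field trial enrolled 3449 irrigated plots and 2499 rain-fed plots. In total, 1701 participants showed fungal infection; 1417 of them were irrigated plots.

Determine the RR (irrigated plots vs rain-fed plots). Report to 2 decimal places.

RR: 3.62

irrigated plots without the outcome: 3449 − 1417 = 2032
rain-fed plots with the outcome: 1701 − 1417 = 284
rain-fed plots without the outcome: 2499 − 284 = 2215
risk, irrigated plots = 1417/3449 = 0.4108
risk, rain-fed plots = 284/2499 = 0.1136
RR = 0.4108 / 0.1136 = 3.62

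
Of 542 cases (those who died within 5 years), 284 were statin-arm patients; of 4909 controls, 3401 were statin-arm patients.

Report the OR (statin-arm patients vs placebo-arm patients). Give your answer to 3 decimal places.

odds, statin-arm patients = 284/3401 = 0.0835
odds, placebo-arm patients = 258/1508 = 0.1711
OR = 0.0835 / 0.1711 = 0.488

0.488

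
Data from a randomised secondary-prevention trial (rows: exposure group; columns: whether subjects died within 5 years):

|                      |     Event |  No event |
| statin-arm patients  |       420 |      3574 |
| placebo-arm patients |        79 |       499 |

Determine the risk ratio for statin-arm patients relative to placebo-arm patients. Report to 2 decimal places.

risk, statin-arm patients = 420/3994 = 0.1052
risk, placebo-arm patients = 79/578 = 0.1367
RR = 0.1052 / 0.1367 = 0.77

RR ≈ 0.77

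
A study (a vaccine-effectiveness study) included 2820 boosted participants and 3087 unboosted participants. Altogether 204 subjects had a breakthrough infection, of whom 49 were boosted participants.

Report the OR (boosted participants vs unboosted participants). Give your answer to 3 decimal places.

0.334

boosted participants without the outcome: 2820 − 49 = 2771
unboosted participants with the outcome: 204 − 49 = 155
unboosted participants without the outcome: 3087 − 155 = 2932
odds, boosted participants = 49/2771 = 0.01768
odds, unboosted participants = 155/2932 = 0.05286
OR = 0.01768 / 0.05286 = 0.334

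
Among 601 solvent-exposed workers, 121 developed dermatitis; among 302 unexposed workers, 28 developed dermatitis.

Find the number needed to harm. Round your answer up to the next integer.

NNH = 10

risk, solvent-exposed workers = 121/601 = 0.201331
risk, unexposed workers = 28/302 = 0.092715
absolute risk difference = 0.108616
1 / 0.108616 = 9.207 → round up → 10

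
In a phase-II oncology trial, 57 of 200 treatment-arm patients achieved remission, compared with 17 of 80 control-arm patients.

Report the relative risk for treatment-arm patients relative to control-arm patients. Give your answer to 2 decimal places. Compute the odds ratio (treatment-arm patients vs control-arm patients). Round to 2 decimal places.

RR = 1.34; OR = 1.48

risk, treatment-arm patients = 57/200 = 0.2850
risk, control-arm patients = 17/80 = 0.2125
RR = 0.2850 / 0.2125 = 1.34
OR = (57 × 63) / (143 × 17) = 3591/2431 ≈ 1.48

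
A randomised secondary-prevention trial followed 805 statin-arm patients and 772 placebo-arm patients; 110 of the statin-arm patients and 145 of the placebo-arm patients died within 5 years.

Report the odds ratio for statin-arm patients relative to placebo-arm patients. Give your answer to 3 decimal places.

OR = (110 × 627) / (695 × 145) = 68970/100775 ≈ 0.684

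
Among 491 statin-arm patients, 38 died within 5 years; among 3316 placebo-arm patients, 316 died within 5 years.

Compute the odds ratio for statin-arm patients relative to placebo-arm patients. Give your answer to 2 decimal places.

OR = (38 × 3000) / (453 × 316) = 114000/143148 ≈ 0.80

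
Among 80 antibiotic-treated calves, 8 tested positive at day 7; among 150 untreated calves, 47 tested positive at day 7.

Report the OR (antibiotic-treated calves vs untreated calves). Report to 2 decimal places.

OR = (8 × 103) / (72 × 47) = 824/3384 ≈ 0.24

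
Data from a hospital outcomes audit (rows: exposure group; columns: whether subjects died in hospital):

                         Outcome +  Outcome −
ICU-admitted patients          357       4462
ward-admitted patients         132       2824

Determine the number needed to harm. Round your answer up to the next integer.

NNH: 34

risk, ICU-admitted patients = 357/4819 = 0.074082
risk, ward-admitted patients = 132/2956 = 0.044655
absolute risk difference = 0.029427
1 / 0.029427 = 33.982 → round up → 34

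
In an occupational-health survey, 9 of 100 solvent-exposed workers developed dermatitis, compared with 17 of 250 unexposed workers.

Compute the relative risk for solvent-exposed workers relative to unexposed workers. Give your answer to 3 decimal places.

RR = 1.324

risk, solvent-exposed workers = 9/100 = 0.0900
risk, unexposed workers = 17/250 = 0.0680
RR = 0.0900 / 0.0680 = 1.324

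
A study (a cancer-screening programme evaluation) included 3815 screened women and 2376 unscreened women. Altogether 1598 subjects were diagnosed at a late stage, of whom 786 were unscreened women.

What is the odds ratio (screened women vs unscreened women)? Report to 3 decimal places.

screened women with the outcome: 1598 − 786 = 812
screened women without the outcome: 3815 − 812 = 3003
unscreened women without the outcome: 2376 − 786 = 1590
odds, screened women = 812/3003 = 0.2704
odds, unscreened women = 786/1590 = 0.4943
OR = 0.2704 / 0.4943 = 0.547

OR: 0.547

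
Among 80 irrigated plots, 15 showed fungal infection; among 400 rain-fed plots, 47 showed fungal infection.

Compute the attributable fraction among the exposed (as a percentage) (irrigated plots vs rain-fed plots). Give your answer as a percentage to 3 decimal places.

risk, irrigated plots = 15/80 = 0.1875
risk, rain-fed plots = 47/400 = 0.1175
AR% = (0.1875 − 0.1175) / 0.1875 = 0.3733 → 37.333%

37.333%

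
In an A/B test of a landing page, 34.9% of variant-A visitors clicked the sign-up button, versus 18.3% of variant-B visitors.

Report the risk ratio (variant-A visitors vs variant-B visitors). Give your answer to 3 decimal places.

RR = 0.3490 / 0.1830 = 1.907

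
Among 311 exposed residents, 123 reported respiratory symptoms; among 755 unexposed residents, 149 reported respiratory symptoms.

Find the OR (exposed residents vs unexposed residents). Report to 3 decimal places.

odds, exposed residents = 123/188 = 0.6543
odds, unexposed residents = 149/606 = 0.2459
OR = 0.6543 / 0.2459 = 2.661

OR = 2.661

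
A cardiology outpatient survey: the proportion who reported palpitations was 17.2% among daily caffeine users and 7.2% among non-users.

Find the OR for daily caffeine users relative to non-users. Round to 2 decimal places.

odds, daily caffeine users = 0.1720/0.8280 = 0.2077
odds, non-users = 0.0720/0.9280 = 0.0776
OR = 0.2077 / 0.0776 = 2.68

2.68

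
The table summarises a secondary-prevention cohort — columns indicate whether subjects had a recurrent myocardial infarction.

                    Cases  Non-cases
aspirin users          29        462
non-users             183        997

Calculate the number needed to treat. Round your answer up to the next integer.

risk, aspirin users = 29/491 = 0.059063
risk, non-users = 183/1180 = 0.155085
absolute risk difference = 0.096022
1 / 0.096022 = 10.414 → round up → 11

NNT ≈ 11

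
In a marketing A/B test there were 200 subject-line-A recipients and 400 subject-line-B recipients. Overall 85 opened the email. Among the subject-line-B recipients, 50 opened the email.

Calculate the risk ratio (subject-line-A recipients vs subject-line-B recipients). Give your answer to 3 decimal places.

RR: 1.400

subject-line-A recipients with the outcome: 85 − 50 = 35
subject-line-A recipients without the outcome: 200 − 35 = 165
subject-line-B recipients without the outcome: 400 − 50 = 350
risk, subject-line-A recipients = 35/200 = 0.1750
risk, subject-line-B recipients = 50/400 = 0.1250
RR = 0.1750 / 0.1250 = 1.400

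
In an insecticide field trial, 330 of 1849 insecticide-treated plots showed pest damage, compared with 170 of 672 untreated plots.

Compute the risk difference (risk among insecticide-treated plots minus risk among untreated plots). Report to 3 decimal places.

risk, insecticide-treated plots = 330/1849 = 0.1785
risk, untreated plots = 170/672 = 0.2530
risk difference = 0.1785 − 0.2530 = -0.075

-0.075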